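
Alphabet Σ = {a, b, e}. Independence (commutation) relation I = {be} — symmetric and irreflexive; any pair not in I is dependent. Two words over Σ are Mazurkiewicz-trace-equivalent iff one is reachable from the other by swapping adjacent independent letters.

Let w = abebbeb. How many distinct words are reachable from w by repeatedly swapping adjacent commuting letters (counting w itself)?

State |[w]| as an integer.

15

drop 0:a onto floor
drop 1:b onto {0:a}
drop 2:e onto {0:a}
drop 3:b onto {1:b}
drop 4:b onto {3:b}
drop 5:e onto {2:e}
drop 6:b onto {4:b}
ground layer = {0:a}
drop-orders for the pieces not yet dropped (sum over which currently-grounded one goes next):
  1 to go: {5} 1  {6} 1
  2 to go: {2,5} 1  {4,6} 1  {5,6} 2
  3 to go: {2,5,6} 3  {3,4,6} 1  {4,5,6} 3
  4 to go: {1,3,4,6} 1  {2,4,5,6} 6  {3,4,5,6} 4
  5 to go: {1,3,4,5,6} 5  {2,3,4,5,6} 10
  if 0:a drops first: 15 orders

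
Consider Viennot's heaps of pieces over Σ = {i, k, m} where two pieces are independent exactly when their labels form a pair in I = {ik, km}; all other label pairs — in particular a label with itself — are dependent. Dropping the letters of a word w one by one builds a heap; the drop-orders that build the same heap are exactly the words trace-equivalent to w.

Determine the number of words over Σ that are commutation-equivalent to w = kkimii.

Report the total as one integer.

15

drop 0:k onto floor
drop 1:k onto {0:k}
drop 2:i onto floor
drop 3:m onto {2:i}
drop 4:i onto {3:m}
drop 5:i onto {4:i}
ground layer = {0:k, 2:i}
drop-orders for the pieces not yet dropped (sum over which currently-grounded one goes next):
  1 to go: {1} 1  {5} 1
  2 to go: {0,1} 1  {1,5} 2  {4,5} 1
  3 to go: {0,1,5} 3  {1,4,5} 3  {3,4,5} 1
  4 to go: {0,1,4,5} 6  {1,3,4,5} 4  {2,3,4,5} 1
  if 0:k drops first: 5 orders
  if 2:i drops first: 10 orders
heap linearizations: 15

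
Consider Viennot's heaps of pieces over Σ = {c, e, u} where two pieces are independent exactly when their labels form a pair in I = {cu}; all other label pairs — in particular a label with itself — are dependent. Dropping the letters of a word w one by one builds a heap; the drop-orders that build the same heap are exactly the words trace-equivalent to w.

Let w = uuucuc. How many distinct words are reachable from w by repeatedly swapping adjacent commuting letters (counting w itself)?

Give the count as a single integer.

drop 0:u onto floor
drop 1:u onto {0:u}
drop 2:u onto {1:u}
drop 3:c onto floor
drop 4:u onto {2:u}
drop 5:c onto {3:c}
ground layer = {0:u, 3:c}
drop-orders for the pieces not yet dropped (sum over which currently-grounded one goes next):
  1 to go: {4} 1  {5} 1
  2 to go: {2,4} 1  {3,5} 1  {4,5} 2
  3 to go: {1,2,4} 1  {2,4,5} 3  {3,4,5} 3
  4 to go: {0,1,2,4} 1  {1,2,4,5} 4  {2,3,4,5} 6
  if 0:u drops first: 10 orders
  if 3:c drops first: 5 orders
heap linearizations: 15

15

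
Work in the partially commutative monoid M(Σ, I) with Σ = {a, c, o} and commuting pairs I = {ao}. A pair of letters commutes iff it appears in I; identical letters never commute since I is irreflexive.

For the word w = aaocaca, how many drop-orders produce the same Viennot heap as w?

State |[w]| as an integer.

3

piece 0:a — minimal
piece 1:a rests on {0:a}
piece 2:o — minimal
piece 3:c rests on {1:a, 2:o}
piece 4:a rests on {3:c}
piece 5:c rests on {4:a}
piece 6:a rests on {5:c}
minimal pieces: {0:a, 2:o}
ways to finish when only these pieces remain (= sum over removing one remaining piece with nothing left below it):
  1 left: {6}→1
  2 left: {5,6}→1
  3 left: {4,5,6}→1
  4 left: {3,4,5,6}→1
  5 left: {1,3,4,5,6}→1  {2,3,4,5,6}→1
  placing 0:a first → 2 extensions
  placing 2:o first → 1 extensions
total linear extensions = 3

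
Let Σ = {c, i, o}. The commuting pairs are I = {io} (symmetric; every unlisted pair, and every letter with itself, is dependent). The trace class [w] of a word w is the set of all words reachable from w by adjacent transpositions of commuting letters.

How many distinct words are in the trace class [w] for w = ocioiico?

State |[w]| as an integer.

piece 0:o — minimal
piece 1:c rests on {0:o}
piece 2:i rests on {1:c}
piece 3:o rests on {1:c}
piece 4:i rests on {2:i}
piece 5:i rests on {4:i}
piece 6:c rests on {3:o, 5:i}
piece 7:o rests on {6:c}
minimal pieces: {0:o}
ways to finish when only these pieces remain (= sum over removing one remaining piece with nothing left below it):
  1 left: {7}→1
  2 left: {6,7}→1
  3 left: {3,6,7}→1  {5,6,7}→1
  4 left: {3,5,6,7}→2  {4,5,6,7}→1
  5 left: {2,4,5,6,7}→1  {3,4,5,6,7}→3
  6 left: {2,3,4,5,6,7}→4
  placing 0:o first → 4 extensions

4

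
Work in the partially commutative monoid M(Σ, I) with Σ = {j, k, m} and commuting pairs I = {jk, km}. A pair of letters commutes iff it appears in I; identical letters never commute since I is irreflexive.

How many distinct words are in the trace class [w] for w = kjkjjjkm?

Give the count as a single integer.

56

#0=k has no predecessor
#1=j has no predecessor
#2=k depends on [0:k]
#3=j depends on [1:j]
#4=j depends on [3:j]
#5=j depends on [4:j]
#6=k depends on [2:k]
#7=m depends on [5:j]
sources: [0:k, 1:j]
N(rest) = Σ N(rest − s) over sources s of rest; N(one piece) = 1:
  size 1 → [6]=1  [7]=1
  size 2 → [2,6]=1  [5,7]=1  [6,7]=2
  size 3 → [0,2,6]=1  [2,6,7]=3  [4,5,7]=1  [5,6,7]=3
  size 4 → [0,2,6,7]=4  [2,5,6,7]=6  [3,4,5,7]=1  [4,5,6,7]=4
  size 5 → [0,2,5,6,7]=10  [1,3,4,5,7]=1  [2,4,5,6,7]=10  [3,4,5,6,7]=5
  size 6 → [0,2,4,5,6,7]=20  [1,3,4,5,6,7]=6  [2,3,4,5,6,7]=15
  first=0(k) contributes 21
  first=1(j) contributes 35
|[w]| = 56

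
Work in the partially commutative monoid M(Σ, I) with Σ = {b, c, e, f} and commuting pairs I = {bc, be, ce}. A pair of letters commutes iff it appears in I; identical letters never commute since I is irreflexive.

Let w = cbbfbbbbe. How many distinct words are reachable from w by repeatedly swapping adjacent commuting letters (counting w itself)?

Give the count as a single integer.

#0=c has no predecessor
#1=b has no predecessor
#2=b depends on [1:b]
#3=f depends on [0:c, 2:b]
#4=b depends on [3:f]
#5=b depends on [4:b]
#6=b depends on [5:b]
#7=b depends on [6:b]
#8=e depends on [3:f]
sources: [0:c, 1:b]
N(rest) = Σ N(rest − s) over sources s of rest; N(one piece) = 1:
  size 1 → [7]=1  [8]=1
  size 2 → [6,7]=1  [7,8]=2
  size 3 → [5,6,7]=1  [6,7,8]=3
  size 4 → [4,5,6,7]=1  [5,6,7,8]=4
  size 5 → [4,5,6,7,8]=5
  size 6 → [3,4,5,6,7,8]=5
  size 7 → [0,3,4,5,6,7,8]=5  [2,3,4,5,6,7,8]=5
  first=0(c) contributes 5
  first=1(b) contributes 10
|[w]| = 15

15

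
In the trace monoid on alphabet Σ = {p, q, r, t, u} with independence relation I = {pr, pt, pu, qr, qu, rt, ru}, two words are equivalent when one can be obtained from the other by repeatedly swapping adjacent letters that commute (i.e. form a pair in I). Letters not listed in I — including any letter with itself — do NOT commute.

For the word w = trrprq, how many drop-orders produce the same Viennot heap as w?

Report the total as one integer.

drop 0:t onto floor
drop 1:r onto floor
drop 2:r onto {1:r}
drop 3:p onto floor
drop 4:r onto {2:r}
drop 5:q onto {0:t, 3:p}
ground layer = {0:t, 1:r, 3:p}
drop-orders for the pieces not yet dropped (sum over which currently-grounded one goes next):
  1 to go: {4} 1  {5} 1
  2 to go: {0,5} 1  {2,4} 1  {3,5} 1  {4,5} 2
  3 to go: {0,3,5} 2  {0,4,5} 3  {1,2,4} 1  {2,4,5} 3  {3,4,5} 3
  4 to go: {0,2,4,5} 6  {0,3,4,5} 8  {1,2,4,5} 4  {2,3,4,5} 6
  if 0:t drops first: 10 orders
  if 1:r drops first: 20 orders
  if 3:p drops first: 10 orders
heap linearizations: 40

40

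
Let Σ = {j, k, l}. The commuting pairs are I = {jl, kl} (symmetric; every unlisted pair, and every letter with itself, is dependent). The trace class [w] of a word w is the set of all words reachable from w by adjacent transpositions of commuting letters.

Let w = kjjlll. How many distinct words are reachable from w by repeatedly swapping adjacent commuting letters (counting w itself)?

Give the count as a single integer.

0(k) covers ∅
1(j) covers 0:k
2(j) covers 1:j
3(l) covers ∅
4(l) covers 3:l
5(l) covers 4:l
floor of heap: 0:k, 3:l
completions by unplaced set U, small U first (add the entries for U minus each lowest piece of U):
  |U|=1: {2}:1  {5}:1
  |U|=2: {1,2}:1  {2,5}:2  {4,5}:1
  |U|=3: {0,1,2}:1  {1,2,5}:3  {2,4,5}:3  {3,4,5}:1
  |U|=4: {0,1,2,5}:4  {1,2,4,5}:6  {2,3,4,5}:4
  start at 0(k): 10
  start at 3(l): 10
sum over floor = 20

20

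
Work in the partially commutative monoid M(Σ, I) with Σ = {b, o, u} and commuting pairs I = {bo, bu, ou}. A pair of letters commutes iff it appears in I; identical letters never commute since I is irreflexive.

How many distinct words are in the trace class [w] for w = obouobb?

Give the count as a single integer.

140

piece 0:o — minimal
piece 1:b — minimal
piece 2:o rests on {0:o}
piece 3:u — minimal
piece 4:o rests on {2:o}
piece 5:b rests on {1:b}
piece 6:b rests on {5:b}
minimal pieces: {0:o, 1:b, 3:u}
ways to finish when only these pieces remain (= sum over removing one remaining piece with nothing left below it):
  1 left: {3}→1  {4}→1  {6}→1
  2 left: {2,4}→1  {3,4}→2  {3,6}→2  {4,6}→2  {5,6}→1
  3 left: {0,2,4}→1  {1,5,6}→1  {2,3,4}→3  {2,4,6}→3  {3,4,6}→6  {3,5,6}→3  {4,5,6}→3
  4 left: {0,2,3,4}→4  {0,2,4,6}→4  {1,3,5,6}→4  {1,4,5,6}→4  {2,3,4,6}→12  {2,4,5,6}→6  {3,4,5,6}→12
  5 left: {0,2,3,4,6}→20  {0,2,4,5,6}→10  {1,2,4,5,6}→10  {1,3,4,5,6}→20  {2,3,4,5,6}→30
  placing 0:o first → 60 extensions
  placing 1:b first → 60 extensions
  placing 3:u first → 20 extensions
total linear extensions = 140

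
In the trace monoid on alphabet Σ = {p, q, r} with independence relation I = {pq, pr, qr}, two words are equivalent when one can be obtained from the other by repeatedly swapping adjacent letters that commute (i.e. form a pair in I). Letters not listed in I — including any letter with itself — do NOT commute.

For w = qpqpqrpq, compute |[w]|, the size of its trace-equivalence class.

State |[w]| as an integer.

#0=q has no predecessor
#1=p has no predecessor
#2=q depends on [0:q]
#3=p depends on [1:p]
#4=q depends on [2:q]
#5=r has no predecessor
#6=p depends on [3:p]
#7=q depends on [4:q]
sources: [0:q, 1:p, 5:r]
N(rest) = Σ N(rest − s) over sources s of rest; N(one piece) = 1:
  size 1 → [5]=1  [6]=1  [7]=1
  size 2 → [3,6]=1  [4,7]=1  [5,6]=2  [5,7]=2  [6,7]=2
  size 3 → [1,3,6]=1  [2,4,7]=1  [3,5,6]=3  [3,6,7]=3  [4,5,7]=3  [4,6,7]=3  [5,6,7]=6
  size 4 → [0,2,4,7]=1  [1,3,5,6]=4  [1,3,6,7]=4  [2,4,5,7]=4  [2,4,6,7]=4  [3,4,6,7]=6  [3,5,6,7]=12  [4,5,6,7]=12
  size 5 → [0,2,4,5,7]=5  [0,2,4,6,7]=5  [1,3,4,6,7]=10  [1,3,5,6,7]=20  [2,3,4,6,7]=10  [2,4,5,6,7]=20  [3,4,5,6,7]=30
  size 6 → [0,2,3,4,6,7]=15  [0,2,4,5,6,7]=30  [1,2,3,4,6,7]=20  [1,3,4,5,6,7]=60  [2,3,4,5,6,7]=60
  first=0(q) contributes 140
  first=1(p) contributes 105
  first=5(r) contributes 35
|[w]| = 280

280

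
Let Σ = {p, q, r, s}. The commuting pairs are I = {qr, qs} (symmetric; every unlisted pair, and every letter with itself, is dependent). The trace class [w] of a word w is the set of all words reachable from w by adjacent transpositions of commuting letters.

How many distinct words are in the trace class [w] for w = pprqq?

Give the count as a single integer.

3

drop 0:p onto floor
drop 1:p onto {0:p}
drop 2:r onto {1:p}
drop 3:q onto {1:p}
drop 4:q onto {3:q}
ground layer = {0:p}
drop-orders for the pieces not yet dropped (sum over which currently-grounded one goes next):
  1 to go: {2} 1  {4} 1
  2 to go: {2,4} 2  {3,4} 1
  3 to go: {2,3,4} 3
  if 0:p drops first: 3 orders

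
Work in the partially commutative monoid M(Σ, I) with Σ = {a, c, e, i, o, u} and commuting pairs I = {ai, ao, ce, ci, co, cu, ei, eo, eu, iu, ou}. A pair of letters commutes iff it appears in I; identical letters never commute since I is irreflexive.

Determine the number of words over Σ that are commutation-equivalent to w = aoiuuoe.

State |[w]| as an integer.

#0=a has no predecessor
#1=o has no predecessor
#2=i depends on [1:o]
#3=u depends on [0:a]
#4=u depends on [3:u]
#5=o depends on [2:i]
#6=e depends on [0:a]
sources: [0:a, 1:o]
N(rest) = Σ N(rest − s) over sources s of rest; N(one piece) = 1:
  size 1 → [4]=1  [5]=1  [6]=1
  size 2 → [2,5]=1  [3,4]=1  [4,5]=2  [4,6]=2  [5,6]=2
  size 3 → [1,2,5]=1  [2,4,5]=3  [2,5,6]=3  [3,4,5]=3  [3,4,6]=3  [4,5,6]=6
  size 4 → [0,3,4,6]=3  [1,2,4,5]=4  [1,2,5,6]=4  [2,3,4,5]=6  [2,4,5,6]=12  [3,4,5,6]=12
  size 5 → [0,3,4,5,6]=15  [1,2,3,4,5]=10  [1,2,4,5,6]=20  [2,3,4,5,6]=30
  first=0(a) contributes 60
  first=1(o) contributes 45
|[w]| = 105

105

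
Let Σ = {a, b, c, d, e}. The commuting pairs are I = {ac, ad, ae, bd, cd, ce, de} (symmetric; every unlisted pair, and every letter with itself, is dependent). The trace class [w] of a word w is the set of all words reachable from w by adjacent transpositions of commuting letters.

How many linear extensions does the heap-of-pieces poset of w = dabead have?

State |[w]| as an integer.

30

0(d) covers ∅
1(a) covers ∅
2(b) covers 1:a
3(e) covers 2:b
4(a) covers 2:b
5(d) covers 0:d
floor of heap: 0:d, 1:a
completions by unplaced set U, small U first (add the entries for U minus each lowest piece of U):
  |U|=1: {3}:1  {4}:1  {5}:1
  |U|=2: {0,5}:1  {3,4}:2  {3,5}:2  {4,5}:2
  |U|=3: {0,3,5}:3  {0,4,5}:3  {2,3,4}:2  {3,4,5}:6
  |U|=4: {0,3,4,5}:12  {1,2,3,4}:2  {2,3,4,5}:8
  start at 0(d): 10
  start at 1(a): 20
sum over floor = 30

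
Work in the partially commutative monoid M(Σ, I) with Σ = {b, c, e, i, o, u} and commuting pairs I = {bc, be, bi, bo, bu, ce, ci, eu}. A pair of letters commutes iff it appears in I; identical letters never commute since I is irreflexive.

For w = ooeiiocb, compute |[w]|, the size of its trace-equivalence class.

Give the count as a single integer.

8

piece 0:o — minimal
piece 1:o rests on {0:o}
piece 2:e rests on {1:o}
piece 3:i rests on {2:e}
piece 4:i rests on {3:i}
piece 5:o rests on {4:i}
piece 6:c rests on {5:o}
piece 7:b — minimal
minimal pieces: {0:o, 7:b}
ways to finish when only these pieces remain (= sum over removing one remaining piece with nothing left below it):
  1 left: {6}→1  {7}→1
  2 left: {5,6}→1  {6,7}→2
  3 left: {4,5,6}→1  {5,6,7}→3
  4 left: {3,4,5,6}→1  {4,5,6,7}→4
  5 left: {2,3,4,5,6}→1  {3,4,5,6,7}→5
  6 left: {1,2,3,4,5,6}→1  {2,3,4,5,6,7}→6
  placing 0:o first → 7 extensions
  placing 7:b first → 1 extensions
total linear extensions = 8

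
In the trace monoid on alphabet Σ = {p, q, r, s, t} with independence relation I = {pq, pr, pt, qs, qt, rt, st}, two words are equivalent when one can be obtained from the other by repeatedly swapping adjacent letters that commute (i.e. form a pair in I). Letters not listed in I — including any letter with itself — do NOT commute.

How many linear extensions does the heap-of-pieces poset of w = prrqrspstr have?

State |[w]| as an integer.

50

drop 0:p onto floor
drop 1:r onto floor
drop 2:r onto {1:r}
drop 3:q onto {2:r}
drop 4:r onto {3:q}
drop 5:s onto {0:p, 4:r}
drop 6:p onto {5:s}
drop 7:s onto {6:p}
drop 8:t onto floor
drop 9:r onto {7:s}
ground layer = {0:p, 1:r, 8:t}
drop-orders for the pieces not yet dropped (sum over which currently-grounded one goes next):
  1 to go: {8} 1  {9} 1
  2 to go: {7,9} 1  {8,9} 2
  3 to go: {6,7,9} 1  {7,8,9} 3
  4 to go: {5,6,7,9} 1  {6,7,8,9} 4
  5 to go: {0,5,6,7,9} 1  {4,5,6,7,9} 1  {5,6,7,8,9} 5
  6 to go: {0,4,5,6,7,9} 2  {0,5,6,7,8,9} 6  {3,4,5,6,7,9} 1  {4,5,6,7,8,9} 6
  7 to go: {0,3,4,5,6,7,9} 3  {0,4,5,6,7,8,9} 14  {2,3,4,5,6,7,9} 1  {3,4,5,6,7,8,9} 7
  8 to go: {0,2,3,4,5,6,7,9} 4  {0,3,4,5,6,7,8,9} 24  {1,2,3,4,5,6,7,9} 1  {2,3,4,5,6,7,8,9} 8
  if 0:p drops first: 9 orders
  if 1:r drops first: 36 orders
  if 8:t drops first: 5 orders
heap linearizations: 50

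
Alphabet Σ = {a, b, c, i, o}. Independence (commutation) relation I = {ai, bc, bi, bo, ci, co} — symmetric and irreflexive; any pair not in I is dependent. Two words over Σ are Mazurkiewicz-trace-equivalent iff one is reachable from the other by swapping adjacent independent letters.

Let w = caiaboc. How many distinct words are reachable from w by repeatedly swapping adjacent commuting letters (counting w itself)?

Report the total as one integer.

30

piece 0:c — minimal
piece 1:a rests on {0:c}
piece 2:i — minimal
piece 3:a rests on {1:a}
piece 4:b rests on {3:a}
piece 5:o rests on {2:i, 3:a}
piece 6:c rests on {3:a}
minimal pieces: {0:c, 2:i}
ways to finish when only these pieces remain (= sum over removing one remaining piece with nothing left below it):
  1 left: {4}→1  {5}→1  {6}→1
  2 left: {2,5}→1  {4,5}→2  {4,6}→2  {5,6}→2
  3 left: {2,4,5}→3  {2,5,6}→3  {4,5,6}→6
  4 left: {2,4,5,6}→12  {3,4,5,6}→6
  5 left: {1,3,4,5,6}→6  {2,3,4,5,6}→18
  placing 0:c first → 24 extensions
  placing 2:i first → 6 extensions
total linear extensions = 30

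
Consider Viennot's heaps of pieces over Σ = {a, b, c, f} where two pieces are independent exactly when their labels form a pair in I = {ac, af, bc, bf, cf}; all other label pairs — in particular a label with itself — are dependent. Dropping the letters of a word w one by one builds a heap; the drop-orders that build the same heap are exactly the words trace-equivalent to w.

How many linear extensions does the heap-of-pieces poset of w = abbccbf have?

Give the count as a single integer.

105

#0=a has no predecessor
#1=b depends on [0:a]
#2=b depends on [1:b]
#3=c has no predecessor
#4=c depends on [3:c]
#5=b depends on [2:b]
#6=f has no predecessor
sources: [0:a, 3:c, 6:f]
N(rest) = Σ N(rest − s) over sources s of rest; N(one piece) = 1:
  size 1 → [4]=1  [5]=1  [6]=1
  size 2 → [2,5]=1  [3,4]=1  [4,5]=2  [4,6]=2  [5,6]=2
  size 3 → [1,2,5]=1  [2,4,5]=3  [2,5,6]=3  [3,4,5]=3  [3,4,6]=3  [4,5,6]=6
  size 4 → [0,1,2,5]=1  [1,2,4,5]=4  [1,2,5,6]=4  [2,3,4,5]=6  [2,4,5,6]=12  [3,4,5,6]=12
  size 5 → [0,1,2,4,5]=5  [0,1,2,5,6]=5  [1,2,3,4,5]=10  [1,2,4,5,6]=20  [2,3,4,5,6]=30
  first=0(a) contributes 60
  first=3(c) contributes 30
  first=6(f) contributes 15
|[w]| = 105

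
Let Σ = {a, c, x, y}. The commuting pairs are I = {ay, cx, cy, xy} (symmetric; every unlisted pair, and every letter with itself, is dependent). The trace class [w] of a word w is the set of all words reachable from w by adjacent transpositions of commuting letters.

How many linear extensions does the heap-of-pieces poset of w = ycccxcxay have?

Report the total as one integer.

drop 0:y onto floor
drop 1:c onto floor
drop 2:c onto {1:c}
drop 3:c onto {2:c}
drop 4:x onto floor
drop 5:c onto {3:c}
drop 6:x onto {4:x}
drop 7:a onto {5:c, 6:x}
drop 8:y onto {0:y}
ground layer = {0:y, 1:c, 4:x}
drop-orders for the pieces not yet dropped (sum over which currently-grounded one goes next):
  1 to go: {7} 1  {8} 1
  2 to go: {0,8} 1  {5,7} 1  {6,7} 1  {7,8} 2
  3 to go: {0,7,8} 3  {3,5,7} 1  {4,6,7} 1  {5,6,7} 2  {5,7,8} 3  {6,7,8} 3
  4 to go: {0,5,7,8} 6  {0,6,7,8} 6  {2,3,5,7} 1  {3,5,6,7} 3  {3,5,7,8} 4  {4,5,6,7} 3  {4,6,7,8} 4  {5,6,7,8} 8
  5 to go: {0,3,5,7,8} 10  {0,4,6,7,8} 10  {0,5,6,7,8} 20  {1,2,3,5,7} 1  {2,3,5,6,7} 4  {2,3,5,7,8} 5  {3,4,5,6,7} 6  {3,5,6,7,8} 15  {4,5,6,7,8} 15
  6 to go: {0,2,3,5,7,8} 15  {0,3,5,6,7,8} 45  {0,4,5,6,7,8} 45  {1,2,3,5,6,7} 5  {1,2,3,5,7,8} 6  {2,3,4,5,6,7} 10  {2,3,5,6,7,8} 24  {3,4,5,6,7,8} 36
  7 to go: {0,1,2,3,5,7,8} 21  {0,2,3,5,6,7,8} 84  {0,3,4,5,6,7,8} 126  {1,2,3,4,5,6,7} 15  {1,2,3,5,6,7,8} 35  {2,3,4,5,6,7,8} 70
  if 0:y drops first: 120 orders
  if 1:c drops first: 280 orders
  if 4:x drops first: 140 orders
heap linearizations: 540

540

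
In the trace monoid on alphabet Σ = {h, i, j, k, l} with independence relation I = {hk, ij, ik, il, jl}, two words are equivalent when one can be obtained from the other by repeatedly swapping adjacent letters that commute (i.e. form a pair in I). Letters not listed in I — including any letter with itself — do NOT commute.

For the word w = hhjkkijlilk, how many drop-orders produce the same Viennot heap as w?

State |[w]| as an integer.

108

0(h) covers ∅
1(h) covers 0:h
2(j) covers 1:h
3(k) covers 2:j
4(k) covers 3:k
5(i) covers 1:h
6(j) covers 4:k
7(l) covers 4:k
8(i) covers 5:i
9(l) covers 7:l
10(k) covers 6:j, 9:l
floor of heap: 0:h
completions by unplaced set U, small U first (add the entries for U minus each lowest piece of U):
  |U|=1: {8}:1  {10}:1
  |U|=2: {5,8}:1  {6,10}:1  {8,10}:2  {9,10}:1
  |U|=3: {5,8,10}:3  {6,8,10}:3  {6,9,10}:2  {7,9,10}:1  {8,9,10}:3
  |U|=4: {5,6,8,10}:6  {5,8,9,10}:6  {6,7,9,10}:3  {6,8,9,10}:8  {7,8,9,10}:4
  |U|=5: {4,6,7,9,10}:3  {5,6,8,9,10}:20  {5,7,8,9,10}:10  {6,7,8,9,10}:15
  |U|=6: {3,4,6,7,9,10}:3  {4,6,7,8,9,10}:18  {5,6,7,8,9,10}:45
  |U|=7: {2,3,4,6,7,9,10}:3  {3,4,6,7,8,9,10}:21  {4,5,6,7,8,9,10}:63
  |U|=8: {2,3,4,6,7,8,9,10}:24  {3,4,5,6,7,8,9,10}:84
  |U|=9: {2,3,4,5,6,7,8,9,10}:108
  start at 0(h): 108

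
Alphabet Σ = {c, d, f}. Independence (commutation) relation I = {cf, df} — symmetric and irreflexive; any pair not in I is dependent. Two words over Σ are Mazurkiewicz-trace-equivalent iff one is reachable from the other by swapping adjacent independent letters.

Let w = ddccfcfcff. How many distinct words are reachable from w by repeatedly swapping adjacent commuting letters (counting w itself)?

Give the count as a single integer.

210

#0=d has no predecessor
#1=d depends on [0:d]
#2=c depends on [1:d]
#3=c depends on [2:c]
#4=f has no predecessor
#5=c depends on [3:c]
#6=f depends on [4:f]
#7=c depends on [5:c]
#8=f depends on [6:f]
#9=f depends on [8:f]
sources: [0:d, 4:f]
N(rest) = Σ N(rest − s) over sources s of rest; N(one piece) = 1:
  size 1 → [7]=1  [9]=1
  size 2 → [5,7]=1  [7,9]=2  [8,9]=1
  size 3 → [3,5,7]=1  [5,7,9]=3  [6,8,9]=1  [7,8,9]=3
  size 4 → [2,3,5,7]=1  [3,5,7,9]=4  [4,6,8,9]=1  [5,7,8,9]=6  [6,7,8,9]=4
  size 5 → [1,2,3,5,7]=1  [2,3,5,7,9]=5  [3,5,7,8,9]=10  [4,6,7,8,9]=5  [5,6,7,8,9]=10
  size 6 → [0,1,2,3,5,7]=1  [1,2,3,5,7,9]=6  [2,3,5,7,8,9]=15  [3,5,6,7,8,9]=20  [4,5,6,7,8,9]=15
  size 7 → [0,1,2,3,5,7,9]=7  [1,2,3,5,7,8,9]=21  [2,3,5,6,7,8,9]=35  [3,4,5,6,7,8,9]=35
  size 8 → [0,1,2,3,5,7,8,9]=28  [1,2,3,5,6,7,8,9]=56  [2,3,4,5,6,7,8,9]=70
  first=0(d) contributes 126
  first=4(f) contributes 84
|[w]| = 210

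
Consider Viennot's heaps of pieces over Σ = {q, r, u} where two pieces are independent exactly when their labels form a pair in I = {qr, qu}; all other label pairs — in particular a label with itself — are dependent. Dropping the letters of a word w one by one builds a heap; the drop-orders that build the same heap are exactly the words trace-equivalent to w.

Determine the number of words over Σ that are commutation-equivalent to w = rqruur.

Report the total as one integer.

6

#0=r has no predecessor
#1=q has no predecessor
#2=r depends on [0:r]
#3=u depends on [2:r]
#4=u depends on [3:u]
#5=r depends on [4:u]
sources: [0:r, 1:q]
N(rest) = Σ N(rest − s) over sources s of rest; N(one piece) = 1:
  size 1 → [1]=1  [5]=1
  size 2 → [1,5]=2  [4,5]=1
  size 3 → [1,4,5]=3  [3,4,5]=1
  size 4 → [1,3,4,5]=4  [2,3,4,5]=1
  first=0(r) contributes 5
  first=1(q) contributes 1
|[w]| = 6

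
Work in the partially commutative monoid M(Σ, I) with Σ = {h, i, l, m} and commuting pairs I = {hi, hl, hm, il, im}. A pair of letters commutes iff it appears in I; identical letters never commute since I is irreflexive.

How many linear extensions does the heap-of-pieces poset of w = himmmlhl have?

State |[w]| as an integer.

#0=h has no predecessor
#1=i has no predecessor
#2=m has no predecessor
#3=m depends on [2:m]
#4=m depends on [3:m]
#5=l depends on [4:m]
#6=h depends on [0:h]
#7=l depends on [5:l]
sources: [0:h, 1:i, 2:m]
N(rest) = Σ N(rest − s) over sources s of rest; N(one piece) = 1:
  size 1 → [1]=1  [6]=1  [7]=1
  size 2 → [0,6]=1  [1,6]=2  [1,7]=2  [5,7]=1  [6,7]=2
  size 3 → [0,1,6]=3  [0,6,7]=3  [1,5,7]=3  [1,6,7]=6  [4,5,7]=1  [5,6,7]=3
  size 4 → [0,1,6,7]=12  [0,5,6,7]=6  [1,4,5,7]=4  [1,5,6,7]=12  [3,4,5,7]=1  [4,5,6,7]=4
  size 5 → [0,1,5,6,7]=30  [0,4,5,6,7]=10  [1,3,4,5,7]=5  [1,4,5,6,7]=20  [2,3,4,5,7]=1  [3,4,5,6,7]=5
  size 6 → [0,1,4,5,6,7]=60  [0,3,4,5,6,7]=15  [1,2,3,4,5,7]=6  [1,3,4,5,6,7]=30  [2,3,4,5,6,7]=6
  first=0(h) contributes 42
  first=1(i) contributes 21
  first=2(m) contributes 105
|[w]| = 168

168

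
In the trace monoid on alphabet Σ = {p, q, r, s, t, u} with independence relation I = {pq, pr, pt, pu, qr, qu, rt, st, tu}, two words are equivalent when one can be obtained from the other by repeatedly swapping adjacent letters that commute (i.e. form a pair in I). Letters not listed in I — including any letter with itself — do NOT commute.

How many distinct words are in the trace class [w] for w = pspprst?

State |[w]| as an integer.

21

#0=p has no predecessor
#1=s depends on [0:p]
#2=p depends on [1:s]
#3=p depends on [2:p]
#4=r depends on [1:s]
#5=s depends on [3:p, 4:r]
#6=t has no predecessor
sources: [0:p, 6:t]
N(rest) = Σ N(rest − s) over sources s of rest; N(one piece) = 1:
  size 1 → [5]=1  [6]=1
  size 2 → [3,5]=1  [4,5]=1  [5,6]=2
  size 3 → [2,3,5]=1  [3,4,5]=2  [3,5,6]=3  [4,5,6]=3
  size 4 → [2,3,4,5]=3  [2,3,5,6]=4  [3,4,5,6]=8
  size 5 → [1,2,3,4,5]=3  [2,3,4,5,6]=15
  first=0(p) contributes 18
  first=6(t) contributes 3
|[w]| = 21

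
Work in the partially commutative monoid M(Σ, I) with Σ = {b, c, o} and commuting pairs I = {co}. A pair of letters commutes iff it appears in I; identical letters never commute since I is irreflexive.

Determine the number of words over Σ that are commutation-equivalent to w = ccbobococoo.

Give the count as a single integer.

#0=c has no predecessor
#1=c depends on [0:c]
#2=b depends on [1:c]
#3=o depends on [2:b]
#4=b depends on [3:o]
#5=o depends on [4:b]
#6=c depends on [4:b]
#7=o depends on [5:o]
#8=c depends on [6:c]
#9=o depends on [7:o]
#10=o depends on [9:o]
sources: [0:c]
N(rest) = Σ N(rest − s) over sources s of rest; N(one piece) = 1:
  size 1 → [8]=1  [10]=1
  size 2 → [6,8]=1  [8,10]=2  [9,10]=1
  size 3 → [6,8,10]=3  [7,9,10]=1  [8,9,10]=3
  size 4 → [5,7,9,10]=1  [6,8,9,10]=6  [7,8,9,10]=4
  size 5 → [5,7,8,9,10]=5  [6,7,8,9,10]=10
  size 6 → [5,6,7,8,9,10]=15
  size 7 → [4,5,6,7,8,9,10]=15
  size 8 → [3,4,5,6,7,8,9,10]=15
  size 9 → [2,3,4,5,6,7,8,9,10]=15
  first=0(c) contributes 15

15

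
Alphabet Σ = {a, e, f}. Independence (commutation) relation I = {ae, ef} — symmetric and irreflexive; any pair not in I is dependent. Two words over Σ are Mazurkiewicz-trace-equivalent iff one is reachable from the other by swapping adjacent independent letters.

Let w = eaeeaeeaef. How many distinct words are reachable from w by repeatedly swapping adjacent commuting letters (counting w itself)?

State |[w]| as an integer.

210

piece 0:e — minimal
piece 1:a — minimal
piece 2:e rests on {0:e}
piece 3:e rests on {2:e}
piece 4:a rests on {1:a}
piece 5:e rests on {3:e}
piece 6:e rests on {5:e}
piece 7:a rests on {4:a}
piece 8:e rests on {6:e}
piece 9:f rests on {7:a}
minimal pieces: {0:e, 1:a}
ways to finish when only these pieces remain (= sum over removing one remaining piece with nothing left below it):
  1 left: {8}→1  {9}→1
  2 left: {6,8}→1  {7,9}→1  {8,9}→2
  3 left: {4,7,9}→1  {5,6,8}→1  {6,8,9}→3  {7,8,9}→3
  4 left: {1,4,7,9}→1  {3,5,6,8}→1  {4,7,8,9}→4  {5,6,8,9}→4  {6,7,8,9}→6
  5 left: {1,4,7,8,9}→5  {2,3,5,6,8}→1  {3,5,6,8,9}→5  {4,6,7,8,9}→10  {5,6,7,8,9}→10
  6 left: {0,2,3,5,6,8}→1  {1,4,6,7,8,9}→15  {2,3,5,6,8,9}→6  {3,5,6,7,8,9}→15  {4,5,6,7,8,9}→20
  7 left: {0,2,3,5,6,8,9}→7  {1,4,5,6,7,8,9}→35  {2,3,5,6,7,8,9}→21  {3,4,5,6,7,8,9}→35
  8 left: {0,2,3,5,6,7,8,9}→28  {1,3,4,5,6,7,8,9}→70  {2,3,4,5,6,7,8,9}→56
  placing 0:e first → 126 extensions
  placing 1:a first → 84 extensions
total linear extensions = 210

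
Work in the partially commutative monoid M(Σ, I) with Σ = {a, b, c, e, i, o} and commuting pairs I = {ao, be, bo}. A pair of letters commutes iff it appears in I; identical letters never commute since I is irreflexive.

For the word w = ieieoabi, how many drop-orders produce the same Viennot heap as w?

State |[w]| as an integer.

piece 0:i — minimal
piece 1:e rests on {0:i}
piece 2:i rests on {1:e}
piece 3:e rests on {2:i}
piece 4:o rests on {3:e}
piece 5:a rests on {3:e}
piece 6:b rests on {5:a}
piece 7:i rests on {4:o, 6:b}
minimal pieces: {0:i}
ways to finish when only these pieces remain (= sum over removing one remaining piece with nothing left below it):
  1 left: {7}→1
  2 left: {4,7}→1  {6,7}→1
  3 left: {4,6,7}→2  {5,6,7}→1
  4 left: {4,5,6,7}→3
  5 left: {3,4,5,6,7}→3
  6 left: {2,3,4,5,6,7}→3
  placing 0:i first → 3 extensions

3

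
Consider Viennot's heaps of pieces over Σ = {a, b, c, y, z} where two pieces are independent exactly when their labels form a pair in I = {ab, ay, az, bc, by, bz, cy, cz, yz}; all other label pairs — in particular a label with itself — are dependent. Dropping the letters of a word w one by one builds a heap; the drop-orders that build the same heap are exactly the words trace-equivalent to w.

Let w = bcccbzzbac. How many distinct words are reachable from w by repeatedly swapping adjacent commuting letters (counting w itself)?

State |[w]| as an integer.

drop 0:b onto floor
drop 1:c onto floor
drop 2:c onto {1:c}
drop 3:c onto {2:c}
drop 4:b onto {0:b}
drop 5:z onto floor
drop 6:z onto {5:z}
drop 7:b onto {4:b}
drop 8:a onto {3:c}
drop 9:c onto {8:a}
ground layer = {0:b, 1:c, 5:z}
drop-orders for the pieces not yet dropped (sum over which currently-grounded one goes next):
  1 to go: {6} 1  {7} 1  {9} 1
  2 to go: {4,7} 1  {5,6} 1  {6,7} 2  {6,9} 2  {7,9} 2  {8,9} 1
  3 to go: {0,4,7} 1  {3,8,9} 1  {4,6,7} 3  {4,7,9} 3  {5,6,7} 3  {5,6,9} 3  {6,7,9} 6  {6,8,9} 3  {7,8,9} 3
  4 to go: {0,4,6,7} 4  {0,4,7,9} 4  {2,3,8,9} 1  {3,6,8,9} 4  {3,7,8,9} 4  {4,5,6,7} 6  {4,6,7,9} 12  {4,7,8,9} 6  {5,6,7,9} 12  {5,6,8,9} 6  {6,7,8,9} 12
  5 to go: {0,4,5,6,7} 10  {0,4,6,7,9} 20  {0,4,7,8,9} 10  {1,2,3,8,9} 1  {2,3,6,8,9} 5  {2,3,7,8,9} 5  {3,4,7,8,9} 10  {3,5,6,8,9} 10  {3,6,7,8,9} 20  {4,5,6,7,9} 30  {4,6,7,8,9} 30  {5,6,7,8,9} 30
  6 to go: {0,3,4,7,8,9} 20  {0,4,5,6,7,9} 60  {0,4,6,7,8,9} 60  {1,2,3,6,8,9} 6  {1,2,3,7,8,9} 6  {2,3,4,7,8,9} 15  {2,3,5,6,8,9} 15  {2,3,6,7,8,9} 30  {3,4,6,7,8,9} 60  {3,5,6,7,8,9} 60  {4,5,6,7,8,9} 90
  7 to go: {0,2,3,4,7,8,9} 35  {0,3,4,6,7,8,9} 140  {0,4,5,6,7,8,9} 210  {1,2,3,4,7,8,9} 21  {1,2,3,5,6,8,9} 21  {1,2,3,6,7,8,9} 42  {2,3,4,6,7,8,9} 105  {2,3,5,6,7,8,9} 105  {3,4,5,6,7,8,9} 210
  8 to go: {0,1,2,3,4,7,8,9} 56  {0,2,3,4,6,7,8,9} 280  {0,3,4,5,6,7,8,9} 560  {1,2,3,4,6,7,8,9} 168  {1,2,3,5,6,7,8,9} 168  {2,3,4,5,6,7,8,9} 420
  if 0:b drops first: 756 orders
  if 1:c drops first: 1260 orders
  if 5:z drops first: 504 orders
heap linearizations: 2520

2520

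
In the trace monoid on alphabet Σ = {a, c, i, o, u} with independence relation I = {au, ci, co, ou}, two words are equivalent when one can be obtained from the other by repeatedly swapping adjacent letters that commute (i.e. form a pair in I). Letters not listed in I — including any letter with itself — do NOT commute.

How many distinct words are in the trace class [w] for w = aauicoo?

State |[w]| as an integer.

12

drop 0:a onto floor
drop 1:a onto {0:a}
drop 2:u onto floor
drop 3:i onto {1:a, 2:u}
drop 4:c onto {1:a, 2:u}
drop 5:o onto {3:i}
drop 6:o onto {5:o}
ground layer = {0:a, 2:u}
drop-orders for the pieces not yet dropped (sum over which currently-grounded one goes next):
  1 to go: {4} 1  {6} 1
  2 to go: {4,6} 2  {5,6} 1
  3 to go: {3,5,6} 1  {4,5,6} 3
  4 to go: {3,4,5,6} 4
  5 to go: {1,3,4,5,6} 4  {2,3,4,5,6} 4
  if 0:a drops first: 8 orders
  if 2:u drops first: 4 orders
heap linearizations: 12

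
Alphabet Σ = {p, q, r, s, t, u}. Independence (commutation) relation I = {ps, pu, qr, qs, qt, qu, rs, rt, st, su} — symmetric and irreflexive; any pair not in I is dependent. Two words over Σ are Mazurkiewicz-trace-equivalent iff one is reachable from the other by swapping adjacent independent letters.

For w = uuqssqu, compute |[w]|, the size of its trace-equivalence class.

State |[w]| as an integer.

0(u) covers ∅
1(u) covers 0:u
2(q) covers ∅
3(s) covers ∅
4(s) covers 3:s
5(q) covers 2:q
6(u) covers 1:u
floor of heap: 0:u, 2:q, 3:s
completions by unplaced set U, small U first (add the entries for U minus each lowest piece of U):
  |U|=1: {4}:1  {5}:1  {6}:1
  |U|=2: {1,6}:1  {2,5}:1  {3,4}:1  {4,5}:2  {4,6}:2  {5,6}:2
  |U|=3: {0,1,6}:1  {1,4,6}:3  {1,5,6}:3  {2,4,5}:3  {2,5,6}:3  {3,4,5}:3  {3,4,6}:3  {4,5,6}:6
  |U|=4: {0,1,4,6}:4  {0,1,5,6}:4  {1,2,5,6}:6  {1,3,4,6}:6  {1,4,5,6}:12  {2,3,4,5}:6  {2,4,5,6}:12  {3,4,5,6}:12
  |U|=5: {0,1,2,5,6}:10  {0,1,3,4,6}:10  {0,1,4,5,6}:20  {1,2,4,5,6}:30  {1,3,4,5,6}:30  {2,3,4,5,6}:30
  start at 0(u): 90
  start at 2(q): 60
  start at 3(s): 60
sum over floor = 210

210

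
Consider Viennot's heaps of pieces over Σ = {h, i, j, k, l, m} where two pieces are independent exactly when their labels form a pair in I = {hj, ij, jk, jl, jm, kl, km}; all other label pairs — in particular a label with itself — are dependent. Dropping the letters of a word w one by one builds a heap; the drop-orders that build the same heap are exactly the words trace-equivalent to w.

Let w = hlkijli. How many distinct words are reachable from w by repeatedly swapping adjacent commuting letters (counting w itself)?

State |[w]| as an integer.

14

drop 0:h onto floor
drop 1:l onto {0:h}
drop 2:k onto {0:h}
drop 3:i onto {1:l, 2:k}
drop 4:j onto floor
drop 5:l onto {3:i}
drop 6:i onto {5:l}
ground layer = {0:h, 4:j}
drop-orders for the pieces not yet dropped (sum over which currently-grounded one goes next):
  1 to go: {4} 1  {6} 1
  2 to go: {4,6} 2  {5,6} 1
  3 to go: {3,5,6} 1  {4,5,6} 3
  4 to go: {1,3,5,6} 1  {2,3,5,6} 1  {3,4,5,6} 4
  5 to go: {1,2,3,5,6} 2  {1,3,4,5,6} 5  {2,3,4,5,6} 5
  if 0:h drops first: 12 orders
  if 4:j drops first: 2 orders
heap linearizations: 14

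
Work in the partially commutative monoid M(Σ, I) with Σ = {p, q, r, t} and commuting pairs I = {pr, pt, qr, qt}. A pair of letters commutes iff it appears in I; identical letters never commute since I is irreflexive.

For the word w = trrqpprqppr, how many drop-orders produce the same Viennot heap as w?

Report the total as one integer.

#0=t has no predecessor
#1=r depends on [0:t]
#2=r depends on [1:r]
#3=q has no predecessor
#4=p depends on [3:q]
#5=p depends on [4:p]
#6=r depends on [2:r]
#7=q depends on [5:p]
#8=p depends on [7:q]
#9=p depends on [8:p]
#10=r depends on [6:r]
sources: [0:t, 3:q]
N(rest) = Σ N(rest − s) over sources s of rest; N(one piece) = 1:
  size 1 → [9]=1  [10]=1
  size 2 → [6,10]=1  [8,9]=1  [9,10]=2
  size 3 → [2,6,10]=1  [6,9,10]=3  [7,8,9]=1  [8,9,10]=3
  size 4 → [1,2,6,10]=1  [2,6,9,10]=4  [5,7,8,9]=1  [6,8,9,10]=6  [7,8,9,10]=4
  size 5 → [0,1,2,6,10]=1  [1,2,6,9,10]=5  [2,6,8,9,10]=10  [4,5,7,8,9]=1  [5,7,8,9,10]=5  [6,7,8,9,10]=10
  size 6 → [0,1,2,6,9,10]=6  [1,2,6,8,9,10]=15  [2,6,7,8,9,10]=20  [3,4,5,7,8,9]=1  [4,5,7,8,9,10]=6  [5,6,7,8,9,10]=15
  size 7 → [0,1,2,6,8,9,10]=21  [1,2,6,7,8,9,10]=35  [2,5,6,7,8,9,10]=35  [3,4,5,7,8,9,10]=7  [4,5,6,7,8,9,10]=21
  size 8 → [0,1,2,6,7,8,9,10]=56  [1,2,5,6,7,8,9,10]=70  [2,4,5,6,7,8,9,10]=56  [3,4,5,6,7,8,9,10]=28
  size 9 → [0,1,2,5,6,7,8,9,10]=126  [1,2,4,5,6,7,8,9,10]=126  [2,3,4,5,6,7,8,9,10]=84
  first=0(t) contributes 210
  first=3(q) contributes 252
|[w]| = 462

462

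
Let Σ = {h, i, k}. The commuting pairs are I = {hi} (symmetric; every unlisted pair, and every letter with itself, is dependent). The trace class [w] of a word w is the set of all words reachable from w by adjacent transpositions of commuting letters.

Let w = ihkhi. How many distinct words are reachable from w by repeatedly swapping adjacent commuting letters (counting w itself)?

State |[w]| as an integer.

0(i) covers ∅
1(h) covers ∅
2(k) covers 0:i, 1:h
3(h) covers 2:k
4(i) covers 2:k
floor of heap: 0:i, 1:h
completions by unplaced set U, small U first (add the entries for U minus each lowest piece of U):
  |U|=1: {3}:1  {4}:1
  |U|=2: {3,4}:2
  |U|=3: {2,3,4}:2
  start at 0(i): 2
  start at 1(h): 2
sum over floor = 4

4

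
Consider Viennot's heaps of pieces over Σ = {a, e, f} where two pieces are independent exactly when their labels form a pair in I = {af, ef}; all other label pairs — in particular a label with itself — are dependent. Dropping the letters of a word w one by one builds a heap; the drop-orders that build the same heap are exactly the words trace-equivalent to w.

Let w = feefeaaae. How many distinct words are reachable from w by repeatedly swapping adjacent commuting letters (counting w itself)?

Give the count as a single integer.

36

drop 0:f onto floor
drop 1:e onto floor
drop 2:e onto {1:e}
drop 3:f onto {0:f}
drop 4:e onto {2:e}
drop 5:a onto {4:e}
drop 6:a onto {5:a}
drop 7:a onto {6:a}
drop 8:e onto {7:a}
ground layer = {0:f, 1:e}
drop-orders for the pieces not yet dropped (sum over which currently-grounded one goes next):
  1 to go: {3} 1  {8} 1
  2 to go: {0,3} 1  {3,8} 2  {7,8} 1
  3 to go: {0,3,8} 3  {3,7,8} 3  {6,7,8} 1
  4 to go: {0,3,7,8} 6  {3,6,7,8} 4  {5,6,7,8} 1
  5 to go: {0,3,6,7,8} 10  {3,5,6,7,8} 5  {4,5,6,7,8} 1
  6 to go: {0,3,5,6,7,8} 15  {2,4,5,6,7,8} 1  {3,4,5,6,7,8} 6
  7 to go: {0,3,4,5,6,7,8} 21  {1,2,4,5,6,7,8} 1  {2,3,4,5,6,7,8} 7
  if 0:f drops first: 8 orders
  if 1:e drops first: 28 orders
heap linearizations: 36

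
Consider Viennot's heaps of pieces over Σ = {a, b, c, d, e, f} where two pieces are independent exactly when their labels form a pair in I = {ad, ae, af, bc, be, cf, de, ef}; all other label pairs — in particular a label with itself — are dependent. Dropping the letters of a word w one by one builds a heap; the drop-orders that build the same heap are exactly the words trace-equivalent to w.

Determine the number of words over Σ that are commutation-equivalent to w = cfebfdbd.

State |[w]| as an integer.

22

0(c) covers ∅
1(f) covers ∅
2(e) covers 0:c
3(b) covers 1:f
4(f) covers 3:b
5(d) covers 0:c, 4:f
6(b) covers 5:d
7(d) covers 6:b
floor of heap: 0:c, 1:f
completions by unplaced set U, small U first (add the entries for U minus each lowest piece of U):
  |U|=1: {2}:1  {7}:1
  |U|=2: {2,7}:2  {6,7}:1
  |U|=3: {2,6,7}:3  {5,6,7}:1
  |U|=4: {2,5,6,7}:4  {4,5,6,7}:1
  |U|=5: {0,2,5,6,7}:4  {2,4,5,6,7}:5  {3,4,5,6,7}:1
  |U|=6: {0,2,4,5,6,7}:9  {1,3,4,5,6,7}:1  {2,3,4,5,6,7}:6
  start at 0(c): 7
  start at 1(f): 15
sum over floor = 22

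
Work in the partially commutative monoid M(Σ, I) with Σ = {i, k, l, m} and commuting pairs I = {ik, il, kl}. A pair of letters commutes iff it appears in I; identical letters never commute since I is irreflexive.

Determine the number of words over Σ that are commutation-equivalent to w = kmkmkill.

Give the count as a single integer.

12

drop 0:k onto floor
drop 1:m onto {0:k}
drop 2:k onto {1:m}
drop 3:m onto {2:k}
drop 4:k onto {3:m}
drop 5:i onto {3:m}
drop 6:l onto {3:m}
drop 7:l onto {6:l}
ground layer = {0:k}
drop-orders for the pieces not yet dropped (sum over which currently-grounded one goes next):
  1 to go: {4} 1  {5} 1  {7} 1
  2 to go: {4,5} 2  {4,7} 2  {5,7} 2  {6,7} 1
  3 to go: {4,5,7} 6  {4,6,7} 3  {5,6,7} 3
  4 to go: {4,5,6,7} 12
  5 to go: {3,4,5,6,7} 12
  6 to go: {2,3,4,5,6,7} 12
  if 0:k drops first: 12 orders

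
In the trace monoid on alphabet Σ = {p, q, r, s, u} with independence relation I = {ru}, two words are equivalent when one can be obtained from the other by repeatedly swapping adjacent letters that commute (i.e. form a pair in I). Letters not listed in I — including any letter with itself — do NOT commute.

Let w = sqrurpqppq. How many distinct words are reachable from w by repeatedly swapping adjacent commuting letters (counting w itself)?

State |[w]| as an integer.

3

0(s) covers ∅
1(q) covers 0:s
2(r) covers 1:q
3(u) covers 1:q
4(r) covers 2:r
5(p) covers 3:u, 4:r
6(q) covers 5:p
7(p) covers 6:q
8(p) covers 7:p
9(q) covers 8:p
floor of heap: 0:s
completions by unplaced set U, small U first (add the entries for U minus each lowest piece of U):
  |U|=1: {9}:1
  |U|=2: {8,9}:1
  |U|=3: {7,8,9}:1
  |U|=4: {6,7,8,9}:1
  |U|=5: {5,6,7,8,9}:1
  |U|=6: {3,5,6,7,8,9}:1  {4,5,6,7,8,9}:1
  |U|=7: {2,4,5,6,7,8,9}:1  {3,4,5,6,7,8,9}:2
  |U|=8: {2,3,4,5,6,7,8,9}:3
  start at 0(s): 3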